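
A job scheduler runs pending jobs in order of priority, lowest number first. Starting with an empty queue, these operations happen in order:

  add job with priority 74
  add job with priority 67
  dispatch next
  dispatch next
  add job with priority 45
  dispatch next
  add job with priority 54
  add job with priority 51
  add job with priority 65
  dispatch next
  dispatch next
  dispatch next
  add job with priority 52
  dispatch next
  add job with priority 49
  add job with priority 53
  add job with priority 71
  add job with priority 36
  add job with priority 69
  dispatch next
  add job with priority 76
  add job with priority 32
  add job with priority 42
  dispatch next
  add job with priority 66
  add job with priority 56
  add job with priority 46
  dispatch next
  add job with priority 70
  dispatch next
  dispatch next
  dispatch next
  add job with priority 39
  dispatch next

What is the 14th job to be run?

39

insert 74 → {74}
insert 67 → {67, 74}
dispatch next → 67; now {74}
dispatch next → 74; now {}
insert 45 → {45}
dispatch next → 45; now {}
insert 54 → {54}
insert 51 → {51, 54}
insert 65 → {51, 54, 65}
dispatch next → 51; now {54, 65}
dispatch next → 54; now {65}
dispatch next → 65; now {}
insert 52 → {52}
dispatch next → 52; now {}
insert 49 → {49}
insert 53 → {49, 53}
insert 71 → {49, 53, 71}
insert 36 → {36, 49, 53, 71}
insert 69 → {36, 49, 53, 69, 71}
dispatch next → 36; now {49, 53, 69, 71}
insert 76 → {49, 53, 69, 71, 76}
insert 32 → {32, 49, 53, 69, 71, 76}
insert 42 → {32, 42, 49, 53, 69, 71, 76}
dispatch next → 32; now {42, 49, 53, 69, 71, 76}
insert 66 → {42, 49, 53, 66, 69, 71, 76}
insert 56 → {42, 49, 53, 56, 66, 69, 71, 76}
insert 46 → {42, 46, 49, 53, 56, 66, 69, 71, 76}
dispatch next → 42; now {46, 49, 53, 56, 66, 69, 71, 76}
insert 70 → {46, 49, 53, 56, 66, 69, 70, 71, 76}
dispatch next → 46; now {49, 53, 56, 66, 69, 70, 71, 76}
dispatch next → 49; now {53, 56, 66, 69, 70, 71, 76}
dispatch next → 53; now {56, 66, 69, 70, 71, 76}
insert 39 → {39, 56, 66, 69, 70, 71, 76}
dispatch next → 39; now {56, 66, 69, 70, 71, 76}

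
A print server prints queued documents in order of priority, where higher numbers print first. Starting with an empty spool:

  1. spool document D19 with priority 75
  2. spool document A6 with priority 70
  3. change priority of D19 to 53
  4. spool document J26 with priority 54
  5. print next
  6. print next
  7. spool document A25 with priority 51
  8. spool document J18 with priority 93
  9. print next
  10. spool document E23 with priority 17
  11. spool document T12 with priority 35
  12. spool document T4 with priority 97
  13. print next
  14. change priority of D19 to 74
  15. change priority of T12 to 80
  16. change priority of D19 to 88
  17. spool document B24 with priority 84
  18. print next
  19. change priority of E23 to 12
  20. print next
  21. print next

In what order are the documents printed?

A6, J26, J18, T4, D19, B24, T12

add D19 (priority 75) → {D19:75}
add A6 (priority 70) → {D19:75, A6:70}
update D19 to priority 53 → {A6:70, D19:53}
add J26 (priority 54) → {A6:70, J26:54, D19:53}
print next → A6; now {J26:54, D19:53}
print next → J26; now {D19:53}
add A25 (priority 51) → {D19:53, A25:51}
add J18 (priority 93) → {J18:93, D19:53, A25:51}
print next → J18; now {D19:53, A25:51}
add E23 (priority 17) → {D19:53, A25:51, E23:17}
add T12 (priority 35) → {D19:53, A25:51, T12:35, E23:17}
add T4 (priority 97) → {T4:97, D19:53, A25:51, T12:35, E23:17}
print next → T4; now {D19:53, A25:51, T12:35, E23:17}
update D19 to priority 74 → {D19:74, A25:51, T12:35, E23:17}
update T12 to priority 80 → {T12:80, D19:74, A25:51, E23:17}
update D19 to priority 88 → {D19:88, T12:80, A25:51, E23:17}
add B24 (priority 84) → {D19:88, B24:84, T12:80, A25:51, E23:17}
print next → D19; now {B24:84, T12:80, A25:51, E23:17}
update E23 to priority 12 → {B24:84, T12:80, A25:51, E23:12}
print next → B24; now {T12:80, A25:51, E23:12}
print next → T12; now {A25:51, E23:12}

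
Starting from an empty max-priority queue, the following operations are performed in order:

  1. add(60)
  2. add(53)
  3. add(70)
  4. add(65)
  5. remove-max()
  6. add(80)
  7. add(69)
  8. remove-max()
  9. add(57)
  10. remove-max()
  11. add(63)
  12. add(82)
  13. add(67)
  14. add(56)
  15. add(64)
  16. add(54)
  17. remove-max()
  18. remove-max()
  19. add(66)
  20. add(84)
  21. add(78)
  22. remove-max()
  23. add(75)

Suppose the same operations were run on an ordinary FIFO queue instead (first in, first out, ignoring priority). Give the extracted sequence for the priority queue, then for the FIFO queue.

insert 60 → {60}
insert 53 → {60, 53}
insert 70 → {70, 60, 53}
insert 65 → {70, 65, 60, 53}
remove-max → 70; now {65, 60, 53}
insert 80 → {80, 65, 60, 53}
insert 69 → {80, 69, 65, 60, 53}
remove-max → 80; now {69, 65, 60, 53}
insert 57 → {69, 65, 60, 57, 53}
remove-max → 69; now {65, 60, 57, 53}
insert 63 → {65, 63, 60, 57, 53}
insert 82 → {82, 65, 63, 60, 57, 53}
insert 67 → {82, 67, 65, 63, 60, 57, 53}
insert 56 → {82, 67, 65, 63, 60, 57, 56, 53}
insert 64 → {82, 67, 65, 64, 63, 60, 57, 56, 53}
insert 54 → {82, 67, 65, 64, 63, 60, 57, 56, 54, 53}
remove-max → 82; now {67, 65, 64, 63, 60, 57, 56, 54, 53}
remove-max → 67; now {65, 64, 63, 60, 57, 56, 54, 53}
insert 66 → {66, 65, 64, 63, 60, 57, 56, 54, 53}
insert 84 → {84, 66, 65, 64, 63, 60, 57, 56, 54, 53}
insert 78 → {84, 78, 66, 65, 64, 63, 60, 57, 56, 54, 53}
remove-max → 84; now {78, 66, 65, 64, 63, 60, 57, 56, 54, 53}
insert 75 → {78, 75, 66, 65, 64, 63, 60, 57, 56, 54, 53}

priority queue: 70, 80, 69, 82, 67, 84; FIFO queue: 60, 53, 70, 65, 80, 69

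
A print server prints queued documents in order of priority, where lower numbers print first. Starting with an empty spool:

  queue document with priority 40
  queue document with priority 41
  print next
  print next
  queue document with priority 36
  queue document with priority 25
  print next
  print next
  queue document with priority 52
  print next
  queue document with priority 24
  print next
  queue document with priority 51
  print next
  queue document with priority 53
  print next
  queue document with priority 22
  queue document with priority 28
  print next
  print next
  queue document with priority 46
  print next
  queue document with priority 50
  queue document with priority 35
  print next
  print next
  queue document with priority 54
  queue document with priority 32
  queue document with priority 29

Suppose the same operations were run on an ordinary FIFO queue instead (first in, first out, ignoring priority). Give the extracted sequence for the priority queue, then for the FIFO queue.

insert 40 → {40}
insert 41 → {40, 41}
print next → 40; now {41}
print next → 41; now {}
insert 36 → {36}
insert 25 → {25, 36}
print next → 25; now {36}
print next → 36; now {}
insert 52 → {52}
print next → 52; now {}
insert 24 → {24}
print next → 24; now {}
insert 51 → {51}
print next → 51; now {}
insert 53 → {53}
print next → 53; now {}
insert 22 → {22}
insert 28 → {22, 28}
print next → 22; now {28}
print next → 28; now {}
insert 46 → {46}
print next → 46; now {}
insert 50 → {50}
insert 35 → {35, 50}
print next → 35; now {50}
print next → 50; now {}
insert 54 → {54}
insert 32 → {32, 54}
insert 29 → {29, 32, 54}

priority queue: [40, 41, 25, 36, 52, 24, 51, 53, 22, 28, 46, 35, 50]; FIFO queue: 40 → 41 → 36 → 25 → 52 → 24 → 51 → 53 → 22 → 28 → 46 → 50 → 35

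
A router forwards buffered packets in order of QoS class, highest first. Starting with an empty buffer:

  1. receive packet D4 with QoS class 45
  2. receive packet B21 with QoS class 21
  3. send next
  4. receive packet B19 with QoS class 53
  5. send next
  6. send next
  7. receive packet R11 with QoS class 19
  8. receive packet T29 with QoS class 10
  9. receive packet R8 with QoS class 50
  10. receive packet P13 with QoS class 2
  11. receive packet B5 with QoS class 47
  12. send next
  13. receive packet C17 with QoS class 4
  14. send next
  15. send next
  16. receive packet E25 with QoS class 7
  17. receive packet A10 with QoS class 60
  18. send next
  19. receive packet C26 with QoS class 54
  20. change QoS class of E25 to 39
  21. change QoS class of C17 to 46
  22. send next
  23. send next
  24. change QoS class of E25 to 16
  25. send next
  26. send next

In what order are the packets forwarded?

D4, B19, B21, R8, B5, R11, A10, C26, C17, E25, T29

add D4 (QoS class 45) → {D4:45}
add B21 (QoS class 21) → {D4:45, B21:21}
send next → D4; now {B21:21}
add B19 (QoS class 53) → {B19:53, B21:21}
send next → B19; now {B21:21}
send next → B21; now {}
add R11 (QoS class 19) → {R11:19}
add T29 (QoS class 10) → {R11:19, T29:10}
add R8 (QoS class 50) → {R8:50, R11:19, T29:10}
add P13 (QoS class 2) → {R8:50, R11:19, T29:10, P13:2}
add B5 (QoS class 47) → {R8:50, B5:47, R11:19, T29:10, P13:2}
send next → R8; now {B5:47, R11:19, T29:10, P13:2}
add C17 (QoS class 4) → {B5:47, R11:19, T29:10, C17:4, P13:2}
send next → B5; now {R11:19, T29:10, C17:4, P13:2}
send next → R11; now {T29:10, C17:4, P13:2}
add E25 (QoS class 7) → {T29:10, E25:7, C17:4, P13:2}
add A10 (QoS class 60) → {A10:60, T29:10, E25:7, C17:4, P13:2}
send next → A10; now {T29:10, E25:7, C17:4, P13:2}
add C26 (QoS class 54) → {C26:54, T29:10, E25:7, C17:4, P13:2}
update E25 to QoS class 39 → {C26:54, E25:39, T29:10, C17:4, P13:2}
update C17 to QoS class 46 → {C26:54, C17:46, E25:39, T29:10, P13:2}
send next → C26; now {C17:46, E25:39, T29:10, P13:2}
send next → C17; now {E25:39, T29:10, P13:2}
update E25 to QoS class 16 → {E25:16, T29:10, P13:2}
send next → E25; now {T29:10, P13:2}
send next → T29; now {P13:2}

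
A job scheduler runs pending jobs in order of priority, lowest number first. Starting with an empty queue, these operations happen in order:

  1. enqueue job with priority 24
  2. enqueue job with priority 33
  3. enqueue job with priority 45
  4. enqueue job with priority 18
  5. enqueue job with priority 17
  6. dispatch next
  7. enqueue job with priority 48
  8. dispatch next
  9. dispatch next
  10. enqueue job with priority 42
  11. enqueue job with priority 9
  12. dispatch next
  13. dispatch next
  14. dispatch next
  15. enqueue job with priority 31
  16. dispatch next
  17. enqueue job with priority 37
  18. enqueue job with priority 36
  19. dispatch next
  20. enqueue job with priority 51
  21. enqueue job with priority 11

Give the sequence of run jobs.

17 → 18 → 24 → 9 → 33 → 42 → 31 → 36

insert 24 → {24}
insert 33 → {24, 33}
insert 45 → {24, 33, 45}
insert 18 → {18, 24, 33, 45}
insert 17 → {17, 18, 24, 33, 45}
dispatch next → 17; now {18, 24, 33, 45}
insert 48 → {18, 24, 33, 45, 48}
dispatch next → 18; now {24, 33, 45, 48}
dispatch next → 24; now {33, 45, 48}
insert 42 → {33, 42, 45, 48}
insert 9 → {9, 33, 42, 45, 48}
dispatch next → 9; now {33, 42, 45, 48}
dispatch next → 33; now {42, 45, 48}
dispatch next → 42; now {45, 48}
insert 31 → {31, 45, 48}
dispatch next → 31; now {45, 48}
insert 37 → {37, 45, 48}
insert 36 → {36, 37, 45, 48}
dispatch next → 36; now {37, 45, 48}
insert 51 → {37, 45, 48, 51}
insert 11 → {11, 37, 45, 48, 51}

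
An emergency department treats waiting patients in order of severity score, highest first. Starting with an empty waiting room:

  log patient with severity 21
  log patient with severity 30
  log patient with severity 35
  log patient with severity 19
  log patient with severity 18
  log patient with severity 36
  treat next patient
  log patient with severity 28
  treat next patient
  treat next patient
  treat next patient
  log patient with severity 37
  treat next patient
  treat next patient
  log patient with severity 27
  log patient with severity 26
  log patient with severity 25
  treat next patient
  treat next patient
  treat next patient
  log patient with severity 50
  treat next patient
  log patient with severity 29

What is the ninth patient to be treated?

25

insert 21 → {21}
insert 30 → {30, 21}
insert 35 → {35, 30, 21}
insert 19 → {35, 30, 21, 19}
insert 18 → {35, 30, 21, 19, 18}
insert 36 → {36, 35, 30, 21, 19, 18}
treat next patient → 36; now {35, 30, 21, 19, 18}
insert 28 → {35, 30, 28, 21, 19, 18}
treat next patient → 35; now {30, 28, 21, 19, 18}
treat next patient → 30; now {28, 21, 19, 18}
treat next patient → 28; now {21, 19, 18}
insert 37 → {37, 21, 19, 18}
treat next patient → 37; now {21, 19, 18}
treat next patient → 21; now {19, 18}
insert 27 → {27, 19, 18}
insert 26 → {27, 26, 19, 18}
insert 25 → {27, 26, 25, 19, 18}
treat next patient → 27; now {26, 25, 19, 18}
treat next patient → 26; now {25, 19, 18}
treat next patient → 25; now {19, 18}
insert 50 → {50, 19, 18}
treat next patient → 50; now {19, 18}
insert 29 → {29, 19, 18}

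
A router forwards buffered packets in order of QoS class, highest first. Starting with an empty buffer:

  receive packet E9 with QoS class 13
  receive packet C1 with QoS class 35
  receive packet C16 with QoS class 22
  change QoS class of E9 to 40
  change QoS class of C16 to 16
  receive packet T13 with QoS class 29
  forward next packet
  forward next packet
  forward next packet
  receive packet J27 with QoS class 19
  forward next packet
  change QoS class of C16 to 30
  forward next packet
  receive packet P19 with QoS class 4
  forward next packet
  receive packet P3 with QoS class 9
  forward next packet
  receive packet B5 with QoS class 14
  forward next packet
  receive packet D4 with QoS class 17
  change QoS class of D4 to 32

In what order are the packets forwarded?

E9 → C1 → T13 → J27 → C16 → P19 → P3 → B5

add E9 (QoS class 13) → {E9:13}
add C1 (QoS class 35) → {C1:35, E9:13}
add C16 (QoS class 22) → {C1:35, C16:22, E9:13}
update E9 to QoS class 40 → {E9:40, C1:35, C16:22}
update C16 to QoS class 16 → {E9:40, C1:35, C16:16}
add T13 (QoS class 29) → {E9:40, C1:35, T13:29, C16:16}
forward next packet → E9; now {C1:35, T13:29, C16:16}
forward next packet → C1; now {T13:29, C16:16}
forward next packet → T13; now {C16:16}
add J27 (QoS class 19) → {J27:19, C16:16}
forward next packet → J27; now {C16:16}
update C16 to QoS class 30 → {C16:30}
forward next packet → C16; now {}
add P19 (QoS class 4) → {P19:4}
forward next packet → P19; now {}
add P3 (QoS class 9) → {P3:9}
forward next packet → P3; now {}
add B5 (QoS class 14) → {B5:14}
forward next packet → B5; now {}
add D4 (QoS class 17) → {D4:17}
update D4 to QoS class 32 → {D4:32}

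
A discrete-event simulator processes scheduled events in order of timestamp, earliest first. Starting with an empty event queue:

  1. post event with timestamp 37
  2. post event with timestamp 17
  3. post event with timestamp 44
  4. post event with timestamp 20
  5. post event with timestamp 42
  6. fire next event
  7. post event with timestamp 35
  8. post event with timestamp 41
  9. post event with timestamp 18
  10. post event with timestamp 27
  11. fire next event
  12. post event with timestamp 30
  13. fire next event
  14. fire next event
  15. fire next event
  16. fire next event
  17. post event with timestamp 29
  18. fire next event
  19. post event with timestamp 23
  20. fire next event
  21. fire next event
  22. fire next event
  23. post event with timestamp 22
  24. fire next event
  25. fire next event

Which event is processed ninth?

insert 37 → {37}
insert 17 → {17, 37}
insert 44 → {17, 37, 44}
insert 20 → {17, 20, 37, 44}
insert 42 → {17, 20, 37, 42, 44}
fire next event → 17; now {20, 37, 42, 44}
insert 35 → {20, 35, 37, 42, 44}
insert 41 → {20, 35, 37, 41, 42, 44}
insert 18 → {18, 20, 35, 37, 41, 42, 44}
insert 27 → {18, 20, 27, 35, 37, 41, 42, 44}
fire next event → 18; now {20, 27, 35, 37, 41, 42, 44}
insert 30 → {20, 27, 30, 35, 37, 41, 42, 44}
fire next event → 20; now {27, 30, 35, 37, 41, 42, 44}
fire next event → 27; now {30, 35, 37, 41, 42, 44}
fire next event → 30; now {35, 37, 41, 42, 44}
fire next event → 35; now {37, 41, 42, 44}
insert 29 → {29, 37, 41, 42, 44}
fire next event → 29; now {37, 41, 42, 44}
insert 23 → {23, 37, 41, 42, 44}
fire next event → 23; now {37, 41, 42, 44}
fire next event → 37; now {41, 42, 44}
fire next event → 41; now {42, 44}
insert 22 → {22, 42, 44}
fire next event → 22; now {42, 44}
fire next event → 42; now {44}

37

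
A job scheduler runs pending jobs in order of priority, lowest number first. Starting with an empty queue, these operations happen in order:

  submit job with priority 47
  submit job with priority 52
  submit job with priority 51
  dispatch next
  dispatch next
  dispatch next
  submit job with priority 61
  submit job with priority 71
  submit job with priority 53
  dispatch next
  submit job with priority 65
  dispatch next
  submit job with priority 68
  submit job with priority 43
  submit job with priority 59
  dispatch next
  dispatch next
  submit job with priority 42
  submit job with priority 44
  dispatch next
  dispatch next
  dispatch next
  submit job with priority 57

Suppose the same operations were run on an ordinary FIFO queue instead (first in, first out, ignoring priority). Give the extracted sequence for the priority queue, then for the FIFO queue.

insert 47 → {47}
insert 52 → {47, 52}
insert 51 → {47, 51, 52}
dispatch next → 47; now {51, 52}
dispatch next → 51; now {52}
dispatch next → 52; now {}
insert 61 → {61}
insert 71 → {61, 71}
insert 53 → {53, 61, 71}
dispatch next → 53; now {61, 71}
insert 65 → {61, 65, 71}
dispatch next → 61; now {65, 71}
insert 68 → {65, 68, 71}
insert 43 → {43, 65, 68, 71}
insert 59 → {43, 59, 65, 68, 71}
dispatch next → 43; now {59, 65, 68, 71}
dispatch next → 59; now {65, 68, 71}
insert 42 → {42, 65, 68, 71}
insert 44 → {42, 44, 65, 68, 71}
dispatch next → 42; now {44, 65, 68, 71}
dispatch next → 44; now {65, 68, 71}
dispatch next → 65; now {68, 71}
insert 57 → {57, 68, 71}

priority queue: 47 → 51 → 52 → 53 → 61 → 43 → 59 → 42 → 44 → 65; FIFO queue: 47 → 52 → 51 → 61 → 71 → 53 → 65 → 68 → 43 → 59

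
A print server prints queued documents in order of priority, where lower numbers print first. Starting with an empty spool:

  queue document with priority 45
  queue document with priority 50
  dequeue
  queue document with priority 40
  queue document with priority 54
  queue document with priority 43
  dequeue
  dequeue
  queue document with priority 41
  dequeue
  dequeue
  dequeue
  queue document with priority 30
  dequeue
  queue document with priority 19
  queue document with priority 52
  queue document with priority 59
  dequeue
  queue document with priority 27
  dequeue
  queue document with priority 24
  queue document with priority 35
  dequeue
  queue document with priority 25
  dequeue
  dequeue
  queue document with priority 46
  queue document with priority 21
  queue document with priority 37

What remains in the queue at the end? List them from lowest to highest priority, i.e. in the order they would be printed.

[21, 37, 46, 52, 59]

insert 45 → {45}
insert 50 → {45, 50}
dequeue → 45; now {50}
insert 40 → {40, 50}
insert 54 → {40, 50, 54}
insert 43 → {40, 43, 50, 54}
dequeue → 40; now {43, 50, 54}
dequeue → 43; now {50, 54}
insert 41 → {41, 50, 54}
dequeue → 41; now {50, 54}
dequeue → 50; now {54}
dequeue → 54; now {}
insert 30 → {30}
dequeue → 30; now {}
insert 19 → {19}
insert 52 → {19, 52}
insert 59 → {19, 52, 59}
dequeue → 19; now {52, 59}
insert 27 → {27, 52, 59}
dequeue → 27; now {52, 59}
insert 24 → {24, 52, 59}
insert 35 → {24, 35, 52, 59}
dequeue → 24; now {35, 52, 59}
insert 25 → {25, 35, 52, 59}
dequeue → 25; now {35, 52, 59}
dequeue → 35; now {52, 59}
insert 46 → {46, 52, 59}
insert 21 → {21, 46, 52, 59}
insert 37 → {21, 37, 46, 52, 59}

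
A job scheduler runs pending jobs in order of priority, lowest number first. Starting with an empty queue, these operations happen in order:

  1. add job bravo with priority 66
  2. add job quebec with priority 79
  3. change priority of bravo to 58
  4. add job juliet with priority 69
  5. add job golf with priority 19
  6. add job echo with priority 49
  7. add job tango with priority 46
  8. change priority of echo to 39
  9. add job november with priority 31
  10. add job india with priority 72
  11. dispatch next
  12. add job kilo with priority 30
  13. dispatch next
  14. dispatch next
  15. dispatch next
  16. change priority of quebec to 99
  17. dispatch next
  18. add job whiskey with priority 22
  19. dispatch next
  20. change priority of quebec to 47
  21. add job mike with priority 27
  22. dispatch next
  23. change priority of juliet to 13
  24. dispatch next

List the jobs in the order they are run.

golf → kilo → november → echo → tango → whiskey → mike → juliet

add bravo (priority 66) → {bravo:66}
add quebec (priority 79) → {bravo:66, quebec:79}
update bravo to priority 58 → {bravo:58, quebec:79}
add juliet (priority 69) → {bravo:58, juliet:69, quebec:79}
add golf (priority 19) → {golf:19, bravo:58, juliet:69, quebec:79}
add echo (priority 49) → {golf:19, echo:49, bravo:58, juliet:69, quebec:79}
add tango (priority 46) → {golf:19, tango:46, echo:49, bravo:58, juliet:69, quebec:79}
update echo to priority 39 → {golf:19, echo:39, tango:46, bravo:58, juliet:69, quebec:79}
add november (priority 31) → {golf:19, november:31, echo:39, tango:46, bravo:58, juliet:69, quebec:79}
add india (priority 72) → {golf:19, november:31, echo:39, tango:46, bravo:58, juliet:69, india:72, quebec:79}
dispatch next → golf; now {november:31, echo:39, tango:46, bravo:58, juliet:69, india:72, quebec:79}
add kilo (priority 30) → {kilo:30, november:31, echo:39, tango:46, bravo:58, juliet:69, india:72, quebec:79}
dispatch next → kilo; now {november:31, echo:39, tango:46, bravo:58, juliet:69, india:72, quebec:79}
dispatch next → november; now {echo:39, tango:46, bravo:58, juliet:69, india:72, quebec:79}
dispatch next → echo; now {tango:46, bravo:58, juliet:69, india:72, quebec:79}
update quebec to priority 99 → {tango:46, bravo:58, juliet:69, india:72, quebec:99}
dispatch next → tango; now {bravo:58, juliet:69, india:72, quebec:99}
add whiskey (priority 22) → {whiskey:22, bravo:58, juliet:69, india:72, quebec:99}
dispatch next → whiskey; now {bravo:58, juliet:69, india:72, quebec:99}
update quebec to priority 47 → {quebec:47, bravo:58, juliet:69, india:72}
add mike (priority 27) → {mike:27, quebec:47, bravo:58, juliet:69, india:72}
dispatch next → mike; now {quebec:47, bravo:58, juliet:69, india:72}
update juliet to priority 13 → {juliet:13, quebec:47, bravo:58, india:72}
dispatch next → juliet; now {quebec:47, bravo:58, india:72}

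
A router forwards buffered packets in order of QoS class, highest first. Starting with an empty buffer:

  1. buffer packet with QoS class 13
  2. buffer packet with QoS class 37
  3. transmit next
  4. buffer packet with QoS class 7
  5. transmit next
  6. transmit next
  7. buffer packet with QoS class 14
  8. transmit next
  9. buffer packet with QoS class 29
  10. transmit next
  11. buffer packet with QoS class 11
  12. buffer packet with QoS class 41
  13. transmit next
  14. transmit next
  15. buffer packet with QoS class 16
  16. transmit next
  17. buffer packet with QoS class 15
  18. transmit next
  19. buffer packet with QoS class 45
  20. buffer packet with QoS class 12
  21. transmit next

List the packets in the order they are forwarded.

37, 13, 7, 14, 29, 41, 11, 16, 15, 45

insert 13 → {13}
insert 37 → {37, 13}
transmit next → 37; now {13}
insert 7 → {13, 7}
transmit next → 13; now {7}
transmit next → 7; now {}
insert 14 → {14}
transmit next → 14; now {}
insert 29 → {29}
transmit next → 29; now {}
insert 11 → {11}
insert 41 → {41, 11}
transmit next → 41; now {11}
transmit next → 11; now {}
insert 16 → {16}
transmit next → 16; now {}
insert 15 → {15}
transmit next → 15; now {}
insert 45 → {45}
insert 12 → {45, 12}
transmit next → 45; now {12}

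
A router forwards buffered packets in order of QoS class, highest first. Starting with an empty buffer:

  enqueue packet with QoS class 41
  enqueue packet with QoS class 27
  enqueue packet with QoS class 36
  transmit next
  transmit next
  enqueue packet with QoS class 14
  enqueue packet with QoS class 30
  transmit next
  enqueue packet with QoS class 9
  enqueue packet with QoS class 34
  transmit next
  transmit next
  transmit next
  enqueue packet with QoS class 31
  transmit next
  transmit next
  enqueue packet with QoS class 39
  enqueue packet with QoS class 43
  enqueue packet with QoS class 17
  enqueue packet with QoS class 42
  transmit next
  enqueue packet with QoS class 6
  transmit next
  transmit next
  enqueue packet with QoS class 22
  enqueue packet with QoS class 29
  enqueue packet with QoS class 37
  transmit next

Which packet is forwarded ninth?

43

insert 41 → {41}
insert 27 → {41, 27}
insert 36 → {41, 36, 27}
transmit next → 41; now {36, 27}
transmit next → 36; now {27}
insert 14 → {27, 14}
insert 30 → {30, 27, 14}
transmit next → 30; now {27, 14}
insert 9 → {27, 14, 9}
insert 34 → {34, 27, 14, 9}
transmit next → 34; now {27, 14, 9}
transmit next → 27; now {14, 9}
transmit next → 14; now {9}
insert 31 → {31, 9}
transmit next → 31; now {9}
transmit next → 9; now {}
insert 39 → {39}
insert 43 → {43, 39}
insert 17 → {43, 39, 17}
insert 42 → {43, 42, 39, 17}
transmit next → 43; now {42, 39, 17}
insert 6 → {42, 39, 17, 6}
transmit next → 42; now {39, 17, 6}
transmit next → 39; now {17, 6}
insert 22 → {22, 17, 6}
insert 29 → {29, 22, 17, 6}
insert 37 → {37, 29, 22, 17, 6}
transmit next → 37; now {29, 22, 17, 6}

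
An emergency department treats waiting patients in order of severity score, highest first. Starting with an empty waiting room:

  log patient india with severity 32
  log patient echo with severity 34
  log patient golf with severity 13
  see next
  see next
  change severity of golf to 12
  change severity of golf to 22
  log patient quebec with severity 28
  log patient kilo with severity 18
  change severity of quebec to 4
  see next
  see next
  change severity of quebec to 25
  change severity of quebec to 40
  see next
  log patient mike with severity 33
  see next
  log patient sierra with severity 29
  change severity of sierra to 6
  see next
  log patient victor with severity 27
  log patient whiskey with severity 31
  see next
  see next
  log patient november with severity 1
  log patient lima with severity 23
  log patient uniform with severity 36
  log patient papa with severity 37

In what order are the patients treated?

add india (severity 32) → {india:32}
add echo (severity 34) → {echo:34, india:32}
add golf (severity 13) → {echo:34, india:32, golf:13}
see next → echo; now {india:32, golf:13}
see next → india; now {golf:13}
update golf to severity 12 → {golf:12}
update golf to severity 22 → {golf:22}
add quebec (severity 28) → {quebec:28, golf:22}
add kilo (severity 18) → {quebec:28, golf:22, kilo:18}
update quebec to severity 4 → {golf:22, kilo:18, quebec:4}
see next → golf; now {kilo:18, quebec:4}
see next → kilo; now {quebec:4}
update quebec to severity 25 → {quebec:25}
update quebec to severity 40 → {quebec:40}
see next → quebec; now {}
add mike (severity 33) → {mike:33}
see next → mike; now {}
add sierra (severity 29) → {sierra:29}
update sierra to severity 6 → {sierra:6}
see next → sierra; now {}
add victor (severity 27) → {victor:27}
add whiskey (severity 31) → {whiskey:31, victor:27}
see next → whiskey; now {victor:27}
see next → victor; now {}
add november (severity 1) → {november:1}
add lima (severity 23) → {lima:23, november:1}
add uniform (severity 36) → {uniform:36, lima:23, november:1}
add papa (severity 37) → {papa:37, uniform:36, lima:23, november:1}

echo → india → golf → kilo → quebec → mike → sierra → whiskey → victor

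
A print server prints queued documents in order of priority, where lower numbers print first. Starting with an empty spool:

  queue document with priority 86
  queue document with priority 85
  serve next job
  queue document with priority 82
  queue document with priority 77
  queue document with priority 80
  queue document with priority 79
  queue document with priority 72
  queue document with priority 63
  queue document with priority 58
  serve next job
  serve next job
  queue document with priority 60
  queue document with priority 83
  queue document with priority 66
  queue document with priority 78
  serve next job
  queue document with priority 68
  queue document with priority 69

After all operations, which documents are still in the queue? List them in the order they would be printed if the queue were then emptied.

66, 68, 69, 72, 77, 78, 79, 80, 82, 83, 86

insert 86 → {86}
insert 85 → {85, 86}
serve next job → 85; now {86}
insert 82 → {82, 86}
insert 77 → {77, 82, 86}
insert 80 → {77, 80, 82, 86}
insert 79 → {77, 79, 80, 82, 86}
insert 72 → {72, 77, 79, 80, 82, 86}
insert 63 → {63, 72, 77, 79, 80, 82, 86}
insert 58 → {58, 63, 72, 77, 79, 80, 82, 86}
serve next job → 58; now {63, 72, 77, 79, 80, 82, 86}
serve next job → 63; now {72, 77, 79, 80, 82, 86}
insert 60 → {60, 72, 77, 79, 80, 82, 86}
insert 83 → {60, 72, 77, 79, 80, 82, 83, 86}
insert 66 → {60, 66, 72, 77, 79, 80, 82, 83, 86}
insert 78 → {60, 66, 72, 77, 78, 79, 80, 82, 83, 86}
serve next job → 60; now {66, 72, 77, 78, 79, 80, 82, 83, 86}
insert 68 → {66, 68, 72, 77, 78, 79, 80, 82, 83, 86}
insert 69 → {66, 68, 69, 72, 77, 78, 79, 80, 82, 83, 86}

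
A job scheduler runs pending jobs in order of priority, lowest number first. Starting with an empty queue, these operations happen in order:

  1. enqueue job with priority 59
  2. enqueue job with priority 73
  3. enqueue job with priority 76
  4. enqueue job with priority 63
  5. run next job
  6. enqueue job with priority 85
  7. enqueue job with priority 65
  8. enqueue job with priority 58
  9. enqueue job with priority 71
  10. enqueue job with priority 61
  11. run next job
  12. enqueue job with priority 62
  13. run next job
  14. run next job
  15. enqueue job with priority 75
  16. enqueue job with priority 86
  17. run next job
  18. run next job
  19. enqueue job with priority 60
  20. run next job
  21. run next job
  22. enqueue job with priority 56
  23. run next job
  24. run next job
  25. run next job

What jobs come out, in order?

insert 59 → {59}
insert 73 → {59, 73}
insert 76 → {59, 73, 76}
insert 63 → {59, 63, 73, 76}
run next job → 59; now {63, 73, 76}
insert 85 → {63, 73, 76, 85}
insert 65 → {63, 65, 73, 76, 85}
insert 58 → {58, 63, 65, 73, 76, 85}
insert 71 → {58, 63, 65, 71, 73, 76, 85}
insert 61 → {58, 61, 63, 65, 71, 73, 76, 85}
run next job → 58; now {61, 63, 65, 71, 73, 76, 85}
insert 62 → {61, 62, 63, 65, 71, 73, 76, 85}
run next job → 61; now {62, 63, 65, 71, 73, 76, 85}
run next job → 62; now {63, 65, 71, 73, 76, 85}
insert 75 → {63, 65, 71, 73, 75, 76, 85}
insert 86 → {63, 65, 71, 73, 75, 76, 85, 86}
run next job → 63; now {65, 71, 73, 75, 76, 85, 86}
run next job → 65; now {71, 73, 75, 76, 85, 86}
insert 60 → {60, 71, 73, 75, 76, 85, 86}
run next job → 60; now {71, 73, 75, 76, 85, 86}
run next job → 71; now {73, 75, 76, 85, 86}
insert 56 → {56, 73, 75, 76, 85, 86}
run next job → 56; now {73, 75, 76, 85, 86}
run next job → 73; now {75, 76, 85, 86}
run next job → 75; now {76, 85, 86}

59, 58, 61, 62, 63, 65, 60, 71, 56, 73, 75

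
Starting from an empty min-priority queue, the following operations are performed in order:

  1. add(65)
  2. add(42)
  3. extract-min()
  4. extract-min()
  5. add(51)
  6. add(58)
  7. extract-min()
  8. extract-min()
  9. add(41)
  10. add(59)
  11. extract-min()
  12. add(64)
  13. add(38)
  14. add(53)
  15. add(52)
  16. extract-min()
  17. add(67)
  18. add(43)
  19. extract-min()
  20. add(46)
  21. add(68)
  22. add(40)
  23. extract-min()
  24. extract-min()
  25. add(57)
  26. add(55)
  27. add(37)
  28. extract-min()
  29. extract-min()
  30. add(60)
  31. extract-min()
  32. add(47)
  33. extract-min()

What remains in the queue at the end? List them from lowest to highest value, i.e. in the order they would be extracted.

55 → 57 → 59 → 60 → 64 → 67 → 68

insert 65 → {65}
insert 42 → {42, 65}
extract-min → 42; now {65}
extract-min → 65; now {}
insert 51 → {51}
insert 58 → {51, 58}
extract-min → 51; now {58}
extract-min → 58; now {}
insert 41 → {41}
insert 59 → {41, 59}
extract-min → 41; now {59}
insert 64 → {59, 64}
insert 38 → {38, 59, 64}
insert 53 → {38, 53, 59, 64}
insert 52 → {38, 52, 53, 59, 64}
extract-min → 38; now {52, 53, 59, 64}
insert 67 → {52, 53, 59, 64, 67}
insert 43 → {43, 52, 53, 59, 64, 67}
extract-min → 43; now {52, 53, 59, 64, 67}
insert 46 → {46, 52, 53, 59, 64, 67}
insert 68 → {46, 52, 53, 59, 64, 67, 68}
insert 40 → {40, 46, 52, 53, 59, 64, 67, 68}
extract-min → 40; now {46, 52, 53, 59, 64, 67, 68}
extract-min → 46; now {52, 53, 59, 64, 67, 68}
insert 57 → {52, 53, 57, 59, 64, 67, 68}
insert 55 → {52, 53, 55, 57, 59, 64, 67, 68}
insert 37 → {37, 52, 53, 55, 57, 59, 64, 67, 68}
extract-min → 37; now {52, 53, 55, 57, 59, 64, 67, 68}
extract-min → 52; now {53, 55, 57, 59, 64, 67, 68}
insert 60 → {53, 55, 57, 59, 60, 64, 67, 68}
extract-min → 53; now {55, 57, 59, 60, 64, 67, 68}
insert 47 → {47, 55, 57, 59, 60, 64, 67, 68}
extract-min → 47; now {55, 57, 59, 60, 64, 67, 68}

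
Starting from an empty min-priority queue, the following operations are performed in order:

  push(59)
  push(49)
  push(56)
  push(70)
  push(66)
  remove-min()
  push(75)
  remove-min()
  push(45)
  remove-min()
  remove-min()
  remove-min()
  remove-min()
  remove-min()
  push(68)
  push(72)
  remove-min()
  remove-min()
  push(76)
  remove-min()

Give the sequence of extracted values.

insert 59 → {59}
insert 49 → {49, 59}
insert 56 → {49, 56, 59}
insert 70 → {49, 56, 59, 70}
insert 66 → {49, 56, 59, 66, 70}
remove-min → 49; now {56, 59, 66, 70}
insert 75 → {56, 59, 66, 70, 75}
remove-min → 56; now {59, 66, 70, 75}
insert 45 → {45, 59, 66, 70, 75}
remove-min → 45; now {59, 66, 70, 75}
remove-min → 59; now {66, 70, 75}
remove-min → 66; now {70, 75}
remove-min → 70; now {75}
remove-min → 75; now {}
insert 68 → {68}
insert 72 → {68, 72}
remove-min → 68; now {72}
remove-min → 72; now {}
insert 76 → {76}
remove-min → 76; now {}

[49, 56, 45, 59, 66, 70, 75, 68, 72, 76]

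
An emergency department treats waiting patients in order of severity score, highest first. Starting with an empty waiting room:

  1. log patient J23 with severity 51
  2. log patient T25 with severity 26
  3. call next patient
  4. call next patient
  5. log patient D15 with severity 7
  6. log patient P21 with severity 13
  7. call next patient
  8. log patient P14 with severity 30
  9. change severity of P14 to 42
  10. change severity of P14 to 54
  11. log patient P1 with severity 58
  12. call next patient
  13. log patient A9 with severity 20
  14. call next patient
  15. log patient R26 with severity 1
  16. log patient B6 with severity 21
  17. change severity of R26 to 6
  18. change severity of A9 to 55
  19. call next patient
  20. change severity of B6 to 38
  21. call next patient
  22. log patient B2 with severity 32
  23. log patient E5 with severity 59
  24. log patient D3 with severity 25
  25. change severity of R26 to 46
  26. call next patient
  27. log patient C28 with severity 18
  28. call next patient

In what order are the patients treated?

J23 → T25 → P21 → P1 → P14 → A9 → B6 → E5 → R26

add J23 (severity 51) → {J23:51}
add T25 (severity 26) → {J23:51, T25:26}
call next patient → J23; now {T25:26}
call next patient → T25; now {}
add D15 (severity 7) → {D15:7}
add P21 (severity 13) → {P21:13, D15:7}
call next patient → P21; now {D15:7}
add P14 (severity 30) → {P14:30, D15:7}
update P14 to severity 42 → {P14:42, D15:7}
update P14 to severity 54 → {P14:54, D15:7}
add P1 (severity 58) → {P1:58, P14:54, D15:7}
call next patient → P1; now {P14:54, D15:7}
add A9 (severity 20) → {P14:54, A9:20, D15:7}
call next patient → P14; now {A9:20, D15:7}
add R26 (severity 1) → {A9:20, D15:7, R26:1}
add B6 (severity 21) → {B6:21, A9:20, D15:7, R26:1}
update R26 to severity 6 → {B6:21, A9:20, D15:7, R26:6}
update A9 to severity 55 → {A9:55, B6:21, D15:7, R26:6}
call next patient → A9; now {B6:21, D15:7, R26:6}
update B6 to severity 38 → {B6:38, D15:7, R26:6}
call next patient → B6; now {D15:7, R26:6}
add B2 (severity 32) → {B2:32, D15:7, R26:6}
add E5 (severity 59) → {E5:59, B2:32, D15:7, R26:6}
add D3 (severity 25) → {E5:59, B2:32, D3:25, D15:7, R26:6}
update R26 to severity 46 → {E5:59, R26:46, B2:32, D3:25, D15:7}
call next patient → E5; now {R26:46, B2:32, D3:25, D15:7}
add C28 (severity 18) → {R26:46, B2:32, D3:25, C28:18, D15:7}
call next patient → R26; now {B2:32, D3:25, C28:18, D15:7}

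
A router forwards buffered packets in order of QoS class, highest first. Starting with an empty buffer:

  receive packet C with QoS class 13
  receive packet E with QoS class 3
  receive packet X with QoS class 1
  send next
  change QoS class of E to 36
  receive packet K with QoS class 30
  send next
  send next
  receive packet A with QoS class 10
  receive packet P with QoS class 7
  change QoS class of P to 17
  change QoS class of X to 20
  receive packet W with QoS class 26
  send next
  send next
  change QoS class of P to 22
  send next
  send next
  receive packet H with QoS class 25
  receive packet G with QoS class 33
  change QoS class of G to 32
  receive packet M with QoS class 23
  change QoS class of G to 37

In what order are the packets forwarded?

add C (QoS class 13) → {C:13}
add E (QoS class 3) → {C:13, E:3}
add X (QoS class 1) → {C:13, E:3, X:1}
send next → C; now {E:3, X:1}
update E to QoS class 36 → {E:36, X:1}
add K (QoS class 30) → {E:36, K:30, X:1}
send next → E; now {K:30, X:1}
send next → K; now {X:1}
add A (QoS class 10) → {A:10, X:1}
add P (QoS class 7) → {A:10, P:7, X:1}
update P to QoS class 17 → {P:17, A:10, X:1}
update X to QoS class 20 → {X:20, P:17, A:10}
add W (QoS class 26) → {W:26, X:20, P:17, A:10}
send next → W; now {X:20, P:17, A:10}
send next → X; now {P:17, A:10}
update P to QoS class 22 → {P:22, A:10}
send next → P; now {A:10}
send next → A; now {}
add H (QoS class 25) → {H:25}
add G (QoS class 33) → {G:33, H:25}
update G to QoS class 32 → {G:32, H:25}
add M (QoS class 23) → {G:32, H:25, M:23}
update G to QoS class 37 → {G:37, H:25, M:23}

C → E → K → W → X → P → A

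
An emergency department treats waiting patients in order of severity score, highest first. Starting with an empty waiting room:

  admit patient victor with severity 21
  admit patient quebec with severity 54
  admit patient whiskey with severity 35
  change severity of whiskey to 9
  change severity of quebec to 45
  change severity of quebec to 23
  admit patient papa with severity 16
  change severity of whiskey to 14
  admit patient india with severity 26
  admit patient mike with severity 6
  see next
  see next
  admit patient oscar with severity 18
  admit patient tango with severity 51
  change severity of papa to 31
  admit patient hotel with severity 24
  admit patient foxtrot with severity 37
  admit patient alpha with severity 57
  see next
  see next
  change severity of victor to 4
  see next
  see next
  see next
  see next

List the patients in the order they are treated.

[india, quebec, alpha, tango, foxtrot, papa, hotel, oscar]

add victor (severity 21) → {victor:21}
add quebec (severity 54) → {quebec:54, victor:21}
add whiskey (severity 35) → {quebec:54, whiskey:35, victor:21}
update whiskey to severity 9 → {quebec:54, victor:21, whiskey:9}
update quebec to severity 45 → {quebec:45, victor:21, whiskey:9}
update quebec to severity 23 → {quebec:23, victor:21, whiskey:9}
add papa (severity 16) → {quebec:23, victor:21, papa:16, whiskey:9}
update whiskey to severity 14 → {quebec:23, victor:21, papa:16, whiskey:14}
add india (severity 26) → {india:26, quebec:23, victor:21, papa:16, whiskey:14}
add mike (severity 6) → {india:26, quebec:23, victor:21, papa:16, whiskey:14, mike:6}
see next → india; now {quebec:23, victor:21, papa:16, whiskey:14, mike:6}
see next → quebec; now {victor:21, papa:16, whiskey:14, mike:6}
add oscar (severity 18) → {victor:21, oscar:18, papa:16, whiskey:14, mike:6}
add tango (severity 51) → {tango:51, victor:21, oscar:18, papa:16, whiskey:14, mike:6}
update papa to severity 31 → {tango:51, papa:31, victor:21, oscar:18, whiskey:14, mike:6}
add hotel (severity 24) → {tango:51, papa:31, hotel:24, victor:21, oscar:18, whiskey:14, mike:6}
add foxtrot (severity 37) → {tango:51, foxtrot:37, papa:31, hotel:24, victor:21, oscar:18, whiskey:14, mike:6}
add alpha (severity 57) → {alpha:57, tango:51, foxtrot:37, papa:31, hotel:24, victor:21, oscar:18, whiskey:14, mike:6}
see next → alpha; now {tango:51, foxtrot:37, papa:31, hotel:24, victor:21, oscar:18, whiskey:14, mike:6}
see next → tango; now {foxtrot:37, papa:31, hotel:24, victor:21, oscar:18, whiskey:14, mike:6}
update victor to severity 4 → {foxtrot:37, papa:31, hotel:24, oscar:18, whiskey:14, mike:6, victor:4}
see next → foxtrot; now {papa:31, hotel:24, oscar:18, whiskey:14, mike:6, victor:4}
see next → papa; now {hotel:24, oscar:18, whiskey:14, mike:6, victor:4}
see next → hotel; now {oscar:18, whiskey:14, mike:6, victor:4}
see next → oscar; now {whiskey:14, mike:6, victor:4}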